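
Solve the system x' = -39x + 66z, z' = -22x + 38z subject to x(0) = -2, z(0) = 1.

Coefficient matrix A = [[-39, 66], [-22, 38]].
Characteristic polynomial det(A - λI) = λ^2 + λ - 30 = 0.
Eigenvalues λ = -6, 5.
For λ=-6: (A-λI) row 1 is [-33, 66], so an eigenvector is (2, 1).
For λ=5: (A-λI) row 1 is [-44, 66], so an eigenvector is (3, 2).
General solution: C_1e^(-6t)(2,1) + C_2e^(5t)(3,2).
Applying x(0)=-2, z(0)=1 gives C_1=-7, C_2=4.

x(t) = 12e^(5t) - 14e^(-6t), z(t) = 8e^(5t) - 7e^(-6t)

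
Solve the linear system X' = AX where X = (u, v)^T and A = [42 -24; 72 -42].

u(t) = -2c_1e^(6t) - c_2e^(-6t), v(t) = -3c_1e^(6t) - 2c_2e^(-6t)

Coefficient matrix A = [[42, -24], [72, -42]].
Characteristic polynomial det(A - λI) = λ^2 - 36 = 0.
Eigenvalues λ = 6, -6.
For λ=6: (A-λI) row 1 is [36, -24], so an eigenvector is (-2, -3).
For λ=-6: (A-λI) row 1 is [48, -24], so an eigenvector is (-1, -2).
General solution: c_1e^(6t)(-2,-3) + c_2e^(-6t)(-1,-2).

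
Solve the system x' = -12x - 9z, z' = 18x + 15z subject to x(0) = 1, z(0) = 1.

x(t) = -2e^(6t) + 3e^(-3t), z(t) = 4e^(6t) - 3e^(-3t)

Coefficient matrix A = [[-12, -9], [18, 15]].
Characteristic polynomial det(A - λI) = λ^2 - 3λ - 18 = 0.
Eigenvalues λ = -3, 6.
For λ=-3: (A-λI) row 1 is [-9, -9], so an eigenvector is (-1, 1).
For λ=6: (A-λI) row 1 is [-18, -9], so an eigenvector is (1, -2).
General solution: C_1e^(-3t)(-1,1) + C_2e^(6t)(1,-2).
Applying x(0)=1, z(0)=1 gives C_1=-3, C_2=-2.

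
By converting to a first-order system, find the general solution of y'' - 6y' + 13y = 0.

y(t) = C_1e^(3t)cos(2t) + C_2e^(3t)sin(2t)

Let x_1 = y, x_2 = y'. Then x_1' = x_2 and x_2' = -13x_1 + 6x_2.
A = [[0,1],[-13,6]]; det(A-λI) = λ^2 - 6λ + 13.
Eigenvalues λ = 3 ± 2i.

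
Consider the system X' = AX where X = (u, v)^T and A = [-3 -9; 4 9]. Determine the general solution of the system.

u(t) = -3c_1e^(3t) - 3c_2te^(3t) - c_2e^(3t), v(t) = 2c_1e^(3t) + 2c_2te^(3t) + c_2e^(3t)

Coefficient matrix A = [[-3, -9], [4, 9]].
Characteristic polynomial det(A - λI) = λ^2 - 6λ + 9 = 0.
Single eigenvalue λ = 3 with algebraic multiplicity 2.
Eigenvector v = (-3,2); generalized eigenvector w with (A-λI)w=v is (-1,1).
General solution: e^(3t)[c_1·v + c_2·(t·v + w)].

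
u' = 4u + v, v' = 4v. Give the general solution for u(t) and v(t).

Coefficient matrix A = [[4, 1], [0, 4]].
Characteristic polynomial det(A - λI) = λ^2 - 8λ + 16 = 0.
Single eigenvalue λ = 4 with algebraic multiplicity 2.
Eigenvector v = (1,0); generalized eigenvector w with (A-λI)w=v is (-1,1).
General solution: e^(4t)[c_1·v + c_2·(t·v + w)].

u(t) = c_1e^(4t) + c_2te^(4t) - c_2e^(4t), v(t) = c_2e^(4t)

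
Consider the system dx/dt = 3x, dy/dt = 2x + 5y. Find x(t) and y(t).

x(t) = -c_2e^(3t), y(t) = -c_1e^(5t) + c_2e^(3t)

Coefficient matrix A = [[3, 0], [2, 5]].
Characteristic polynomial det(A - λI) = λ^2 - 8λ + 15 = 0.
Eigenvalues λ = 5, 3.
For λ=5: (A-λI) row 1 is [-2, 0], so an eigenvector is (0, -1).
For λ=3: (A-λI) row 2 is [2, 2], so an eigenvector is (-1, 1).
General solution: c_1e^(5t)(0,-1) + c_2e^(3t)(-1,1).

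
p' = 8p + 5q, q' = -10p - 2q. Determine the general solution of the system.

Coefficient matrix A = [[8, 5], [-10, -2]].
Characteristic polynomial det(A - λI) = λ^2 - 6λ + 34 = 0.
Eigenvalues λ = 3 ± 5i (complex conjugate pair).
For λ=3+5i: an eigenvector is (0,-1) - i(-1,1) = (0 + i, -1 - i).
A real fundamental pair from Re and Im of e^((3+5i)t)v: X_1 = e^(3t)(cos(5t)·(0,-1) + sin(5t)·(-1,1)), X_2 = e^(3t)(sin(5t)·(0,-1) - cos(5t)·(-1,1)).
General solution: K_1X_1 + K_2X_2.

p(t) = -K_1e^(3t)sin(5t) + K_2e^(3t)cos(5t), q(t) = K_1e^(3t)sin(5t) - K_1e^(3t)cos(5t) - K_2e^(3t)sin(5t) - K_2e^(3t)cos(5t)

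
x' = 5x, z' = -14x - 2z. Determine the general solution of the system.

x(t) = -C_2e^(5t), z(t) = C_1e^(-2t) + 2C_2e^(5t)

Coefficient matrix A = [[5, 0], [-14, -2]].
Characteristic polynomial det(A - λI) = λ^2 - 3λ - 10 = 0.
Eigenvalues λ = -2, 5.
For λ=-2: (A-λI) row 1 is [7, 0], so an eigenvector is (0, 1).
For λ=5: (A-λI) row 2 is [-14, -7], so an eigenvector is (-1, 2).
General solution: C_1e^(-2t)(0,1) + C_2e^(5t)(-1,2).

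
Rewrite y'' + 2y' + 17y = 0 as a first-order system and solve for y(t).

Let x_1 = y, x_2 = y'. Then x_1' = x_2 and x_2' = -17x_1 - 2x_2.
A = [[0,1],[-17,-2]]; det(A-λI) = λ^2 + 2λ + 17.
Eigenvalues λ = -1 ± 4i.

y(t) = C_1e^(-t)cos(4t) + C_2e^(-t)sin(4t)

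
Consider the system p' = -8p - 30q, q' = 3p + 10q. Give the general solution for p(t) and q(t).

p(t) = -3K_1e^(t)sin(3t) + K_1e^(t)cos(3t) + K_2e^(t)sin(3t) + 3K_2e^(t)cos(3t), q(t) = K_1e^(t)sin(3t) - K_2e^(t)cos(3t)

Coefficient matrix A = [[-8, -30], [3, 10]].
Characteristic polynomial det(A - λI) = λ^2 - 2λ + 10 = 0.
Eigenvalues λ = 1 ± 3i (complex conjugate pair).
For λ=1+3i: an eigenvector is (1,0) - i(-3,1) = (1 + 3i, 0 - i).
A real fundamental pair from Re and Im of e^((1+3i)t)v: X_1 = e^(t)(cos(3t)·(1,0) + sin(3t)·(-3,1)), X_2 = e^(t)(sin(3t)·(1,0) - cos(3t)·(-3,1)).
General solution: K_1X_1 + K_2X_2.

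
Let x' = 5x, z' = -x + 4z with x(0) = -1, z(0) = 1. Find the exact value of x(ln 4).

-1024

A = [[5,0],[-1,4]]; eigenvalues λ = 5, 4.
Eigenvectors: (-1,1) for λ=5, (0,-1) for λ=4.
From the initial condition, c_1 = 1, c_2 = 0.
x(ln 4) = (1)(4^5)(-1) + (0)(4^4)(0) = -1024.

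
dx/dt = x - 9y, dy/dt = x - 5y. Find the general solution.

Coefficient matrix A = [[1, -9], [1, -5]].
Characteristic polynomial det(A - λI) = λ^2 + 4λ + 4 = 0.
Single eigenvalue λ = -2 with algebraic multiplicity 2.
Eigenvector v = (-3,-1); generalized eigenvector w with (A-λI)w=v is (2,1).
General solution: e^(-2t)[C_1·v + C_2·(t·v + w)].

x(t) = -3C_1e^(-2t) - 3C_2te^(-2t) + 2C_2e^(-2t), y(t) = -C_1e^(-2t) - C_2te^(-2t) + C_2e^(-2t)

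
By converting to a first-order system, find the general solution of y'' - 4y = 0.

y(t) = c_1e^(2t) + c_2e^(-2t)

Let x_1 = y, x_2 = y'. Then x_1' = x_2 and x_2' = 4x_1.
A = [[0,1],[4,0]]; det(A-λI) = λ^2 - 4.
Eigenvalues λ = 2, -2 with eigenvectors (1,2), (1,-2).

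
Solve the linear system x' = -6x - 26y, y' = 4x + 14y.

x(t) = -2K_1e^(4t)sin(2t) + 3K_1e^(4t)cos(2t) + 3K_2e^(4t)sin(2t) + 2K_2e^(4t)cos(2t), y(t) = K_1e^(4t)sin(2t) - K_1e^(4t)cos(2t) - K_2e^(4t)sin(2t) - K_2e^(4t)cos(2t)

Coefficient matrix A = [[-6, -26], [4, 14]].
Characteristic polynomial det(A - λI) = λ^2 - 8λ + 20 = 0.
Eigenvalues λ = 4 ± 2i (complex conjugate pair).
For λ=4+2i: an eigenvector is (3,-1) - i(-2,1) = (3 + 2i, -1 - i).
A real fundamental pair from Re and Im of e^((4+2i)t)v: X_1 = e^(4t)(cos(2t)·(3,-1) + sin(2t)·(-2,1)), X_2 = e^(4t)(sin(2t)·(3,-1) - cos(2t)·(-2,1)).
General solution: K_1X_1 + K_2X_2.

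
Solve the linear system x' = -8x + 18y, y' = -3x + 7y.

Coefficient matrix A = [[-8, 18], [-3, 7]].
Characteristic polynomial det(A - λI) = λ^2 + λ - 2 = 0.
Eigenvalues λ = 1, -2.
For λ=1: (A-λI) row 1 is [-9, 18], so an eigenvector is (-2, -1).
For λ=-2: (A-λI) row 1 is [-6, 18], so an eigenvector is (-3, -1).
General solution: K_1e^(t)(-2,-1) + K_2e^(-2t)(-3,-1).

x(t) = -2K_1e^(t) - 3K_2e^(-2t), y(t) = -K_1e^(t) - K_2e^(-2t)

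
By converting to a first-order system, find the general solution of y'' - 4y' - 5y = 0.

y(t) = C_1e^(-t) + C_2e^(5t)

Let x_1 = y, x_2 = y'. Then x_1' = x_2 and x_2' = 5x_1 + 4x_2.
A = [[0,1],[5,4]]; det(A-λI) = λ^2 - 4λ - 5.
Eigenvalues λ = -1, 5 with eigenvectors (1,-1), (1,5).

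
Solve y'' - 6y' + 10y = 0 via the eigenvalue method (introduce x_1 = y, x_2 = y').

Let x_1 = y, x_2 = y'. Then x_1' = x_2 and x_2' = -10x_1 + 6x_2.
A = [[0,1],[-10,6]]; det(A-λI) = λ^2 - 6λ + 10.
Eigenvalues λ = 3 ± i.

y(t) = K_1e^(3t)cos(t) + K_2e^(3t)sin(t)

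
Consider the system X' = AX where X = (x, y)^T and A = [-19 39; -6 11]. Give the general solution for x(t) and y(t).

x(t) = -2c_1e^(-4t)sin(3t) + 3c_1e^(-4t)cos(3t) + 3c_2e^(-4t)sin(3t) + 2c_2e^(-4t)cos(3t), y(t) = -c_1e^(-4t)sin(3t) + c_1e^(-4t)cos(3t) + c_2e^(-4t)sin(3t) + c_2e^(-4t)cos(3t)

Coefficient matrix A = [[-19, 39], [-6, 11]].
Characteristic polynomial det(A - λI) = λ^2 + 8λ + 25 = 0.
Eigenvalues λ = -4 ± 3i (complex conjugate pair).
For λ=-4+3i: an eigenvector is (3,1) - i(-2,-1) = (3 + 2i, 1 + i).
A real fundamental pair from Re and Im of e^((-4+3i)t)v: X_1 = e^(-4t)(cos(3t)·(3,1) + sin(3t)·(-2,-1)), X_2 = e^(-4t)(sin(3t)·(3,1) - cos(3t)·(-2,-1)).
General solution: c_1X_1 + c_2X_2.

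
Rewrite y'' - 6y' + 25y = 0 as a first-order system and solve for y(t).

Let x_1 = y, x_2 = y'. Then x_1' = x_2 and x_2' = -25x_1 + 6x_2.
A = [[0,1],[-25,6]]; det(A-λI) = λ^2 - 6λ + 25.
Eigenvalues λ = 3 ± 4i.

y(t) = c_1e^(3t)cos(4t) + c_2e^(3t)sin(4t)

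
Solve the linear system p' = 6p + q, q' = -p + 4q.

p(t) = c_1e^(5t) + c_2te^(5t) + c_2e^(5t), q(t) = -c_1e^(5t) - c_2te^(5t)

Coefficient matrix A = [[6, 1], [-1, 4]].
Characteristic polynomial det(A - λI) = λ^2 - 10λ + 25 = 0.
Single eigenvalue λ = 5 with algebraic multiplicity 2.
Eigenvector v = (1,-1); generalized eigenvector w with (A-λI)w=v is (1,0).
General solution: e^(5t)[c_1·v + c_2·(t·v + w)].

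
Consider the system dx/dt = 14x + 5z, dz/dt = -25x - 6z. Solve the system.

x(t) = -K_1e^(4t)sin(5t) + K_2e^(4t)cos(5t), z(t) = 2K_1e^(4t)sin(5t) - K_1e^(4t)cos(5t) - K_2e^(4t)sin(5t) - 2K_2e^(4t)cos(5t)

Coefficient matrix A = [[14, 5], [-25, -6]].
Characteristic polynomial det(A - λI) = λ^2 - 8λ + 41 = 0.
Eigenvalues λ = 4 ± 5i (complex conjugate pair).
For λ=4+5i: an eigenvector is (0,-1) - i(-1,2) = (0 + i, -1 - 2i).
A real fundamental pair from Re and Im of e^((4+5i)t)v: X_1 = e^(4t)(cos(5t)·(0,-1) + sin(5t)·(-1,2)), X_2 = e^(4t)(sin(5t)·(0,-1) - cos(5t)·(-1,2)).
General solution: K_1X_1 + K_2X_2.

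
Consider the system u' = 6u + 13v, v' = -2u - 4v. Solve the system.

Coefficient matrix A = [[6, 13], [-2, -4]].
Characteristic polynomial det(A - λI) = λ^2 - 2λ + 2 = 0.
Eigenvalues λ = 1 ± i (complex conjugate pair).
For λ=1+i: an eigenvector is (-3,1) - i(-2,1) = (-3 + 2i, 1 - i).
A real fundamental pair from Re and Im of e^((1+i)t)v: X_1 = e^(t)(cos(t)·(-3,1) + sin(t)·(-2,1)), X_2 = e^(t)(sin(t)·(-3,1) - cos(t)·(-2,1)).
General solution: K_1X_1 + K_2X_2.

u(t) = -2K_1e^(t)sin(t) - 3K_1e^(t)cos(t) - 3K_2e^(t)sin(t) + 2K_2e^(t)cos(t), v(t) = K_1e^(t)sin(t) + K_1e^(t)cos(t) + K_2e^(t)sin(t) - K_2e^(t)cos(t)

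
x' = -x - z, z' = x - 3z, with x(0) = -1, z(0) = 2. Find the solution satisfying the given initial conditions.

Coefficient matrix A = [[-1, -1], [1, -3]].
Characteristic polynomial det(A - λI) = λ^2 + 4λ + 4 = 0.
Single eigenvalue λ = -2 with algebraic multiplicity 2.
Eigenvector v = (-1,-1); generalized eigenvector w with (A-λI)w=v is (1,2).
General solution: e^(-2t)[C_1·v + C_2·(t·v + w)].
Applying x(0)=-1, z(0)=2 gives C_1=4, C_2=3.

x(t) = -3te^(-2t) - e^(-2t), z(t) = -3te^(-2t) + 2e^(-2t)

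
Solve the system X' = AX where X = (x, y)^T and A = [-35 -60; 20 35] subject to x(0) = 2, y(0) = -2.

Coefficient matrix A = [[-35, -60], [20, 35]].
Characteristic polynomial det(A - λI) = λ^2 - 25 = 0.
Eigenvalues λ = 5, -5.
For λ=5: (A-λI) row 1 is [-40, -60], so an eigenvector is (3, -2).
For λ=-5: (A-λI) row 1 is [-30, -60], so an eigenvector is (-2, 1).
General solution: C_1e^(5t)(3,-2) + C_2e^(-5t)(-2,1).
Applying x(0)=2, y(0)=-2 gives C_1=2, C_2=2.

x(t) = 6e^(5t) - 4e^(-5t), y(t) = -4e^(5t) + 2e^(-5t)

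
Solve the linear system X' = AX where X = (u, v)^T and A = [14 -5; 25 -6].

u(t) = -c_1e^(4t)cos(5t) - c_2e^(4t)sin(5t), v(t) = -c_1e^(4t)sin(5t) - 2c_1e^(4t)cos(5t) - 2c_2e^(4t)sin(5t) + c_2e^(4t)cos(5t)

Coefficient matrix A = [[14, -5], [25, -6]].
Characteristic polynomial det(A - λI) = λ^2 - 8λ + 41 = 0.
Eigenvalues λ = 4 ± 5i (complex conjugate pair).
For λ=4+5i: an eigenvector is (-1,-2) - i(0,-1) = (-1, -2 + i).
A real fundamental pair from Re and Im of e^((4+5i)t)v: X_1 = e^(4t)(cos(5t)·(-1,-2) + sin(5t)·(0,-1)), X_2 = e^(4t)(sin(5t)·(-1,-2) - cos(5t)·(0,-1)).
General solution: c_1X_1 + c_2X_2.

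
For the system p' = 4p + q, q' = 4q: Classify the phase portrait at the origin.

A = [[4,1],[0,4]]; det(A-λI) = λ^2 - 8λ + 16.
repeated λ = 4 with a single eigenvector.

unstable improper node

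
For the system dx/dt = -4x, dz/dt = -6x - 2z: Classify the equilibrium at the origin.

stable node

A = [[-4,0],[-6,-2]]; det(A-λI) = λ^2 + 6λ + 8.
λ = -2, -4: both negative.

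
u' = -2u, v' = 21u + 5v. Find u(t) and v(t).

u(t) = -K_2e^(-2t), v(t) = K_1e^(5t) + 3K_2e^(-2t)

Coefficient matrix A = [[-2, 0], [21, 5]].
Characteristic polynomial det(A - λI) = λ^2 - 3λ - 10 = 0.
Eigenvalues λ = 5, -2.
For λ=5: (A-λI) row 1 is [-7, 0], so an eigenvector is (0, 1).
For λ=-2: (A-λI) row 2 is [21, 7], so an eigenvector is (-1, 3).
General solution: K_1e^(5t)(0,1) + K_2e^(-2t)(-1,3).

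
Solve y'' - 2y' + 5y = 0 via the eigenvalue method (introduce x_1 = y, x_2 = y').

y(t) = K_1e^(t)cos(2t) + K_2e^(t)sin(2t)

Let x_1 = y, x_2 = y'. Then x_1' = x_2 and x_2' = -5x_1 + 2x_2.
A = [[0,1],[-5,2]]; det(A-λI) = λ^2 - 2λ + 5.
Eigenvalues λ = 1 ± 2i.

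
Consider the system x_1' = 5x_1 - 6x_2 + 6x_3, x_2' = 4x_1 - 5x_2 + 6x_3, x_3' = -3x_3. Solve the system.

x_1(t) = 3C_1e^(t) - 3C_2e^(-3t) + C_3e^(-t), x_2(t) = 2C_1e^(t) - 3C_2e^(-3t) + C_3e^(-t), x_3(t) = C_2e^(-3t)

Coefficient matrix A = [[5, -6, 6], [4, -5, 6], [0, 0, -3]].
det(A - λI) = 0 gives eigenvalues λ = 1, -3, -1.
For λ=1: eigenvector (3,2,0).
For λ=-3: eigenvector (-3,-3,1).
For λ=-1: eigenvector (1,1,0).
General solution: C_1e^(t)(3,2,0) + C_2e^(-3t)(-3,-3,1) + C_3e^(-t)(1,1,0).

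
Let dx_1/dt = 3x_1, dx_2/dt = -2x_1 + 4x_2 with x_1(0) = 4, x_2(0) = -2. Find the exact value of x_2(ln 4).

-2048

A = [[3,0],[-2,4]]; eigenvalues λ = 3, 4.
Eigenvectors: (-1,-2) for λ=3, (0,1) for λ=4.
From the initial condition, c_1 = -4, c_2 = -10.
x_2(ln 4) = (-4)(4^3)(-2) + (-10)(4^4)(1) = -2048.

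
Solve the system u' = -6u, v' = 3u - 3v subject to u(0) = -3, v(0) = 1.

u(t) = -3e^(-6t), v(t) = -2e^(-3t) + 3e^(-6t)

Coefficient matrix A = [[-6, 0], [3, -3]].
Characteristic polynomial det(A - λI) = λ^2 + 9λ + 18 = 0.
Eigenvalues λ = -6, -3.
For λ=-6: (A-λI) row 2 is [3, 3], so an eigenvector is (1, -1).
For λ=-3: (A-λI) row 1 is [-3, 0], so an eigenvector is (0, -1).
General solution: c_1e^(-6t)(1,-1) + c_2e^(-3t)(0,-1).
Applying u(0)=-3, v(0)=1 gives c_1=-3, c_2=2.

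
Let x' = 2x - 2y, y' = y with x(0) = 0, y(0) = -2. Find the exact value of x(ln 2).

A = [[2,-2],[0,1]]; eigenvalues λ = 2, 1.
Eigenvectors: (1,0) for λ=2, (-2,-1) for λ=1.
From the initial condition, c_1 = 4, c_2 = 2.
x(ln 2) = (4)(2^2)(1) + (2)(2^1)(-2) = 8.

8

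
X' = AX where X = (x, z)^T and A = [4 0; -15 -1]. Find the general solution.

Coefficient matrix A = [[4, 0], [-15, -1]].
Characteristic polynomial det(A - λI) = λ^2 - 3λ - 4 = 0.
Eigenvalues λ = -1, 4.
For λ=-1: (A-λI) row 1 is [5, 0], so an eigenvector is (0, -1).
For λ=4: (A-λI) row 2 is [-15, -5], so an eigenvector is (1, -3).
General solution: c_1e^(-t)(0,-1) + c_2e^(4t)(1,-3).

x(t) = c_2e^(4t), z(t) = -c_1e^(-t) - 3c_2e^(4t)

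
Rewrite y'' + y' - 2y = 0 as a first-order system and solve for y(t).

Let x_1 = y, x_2 = y'. Then x_1' = x_2 and x_2' = 2x_1 - x_2.
A = [[0,1],[2,-1]]; det(A-λI) = λ^2 + λ - 2.
Eigenvalues λ = -2, 1 with eigenvectors (1,-2), (1,1).

y(t) = C_1e^(-2t) + C_2e^(t)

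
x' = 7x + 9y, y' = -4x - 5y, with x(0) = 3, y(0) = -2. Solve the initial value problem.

Coefficient matrix A = [[7, 9], [-4, -5]].
Characteristic polynomial det(A - λI) = λ^2 - 2λ + 1 = 0.
Single eigenvalue λ = 1 with algebraic multiplicity 2.
Eigenvector v = (-3,2); generalized eigenvector w with (A-λI)w=v is (1,-1).
General solution: e^(t)[c_1·v + c_2·(t·v + w)].
Applying x(0)=3, y(0)=-2 gives c_1=-1, c_2=0.

x(t) = 3e^(t), y(t) = -2e^(t)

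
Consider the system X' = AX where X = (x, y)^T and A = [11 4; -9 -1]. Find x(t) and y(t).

x(t) = 2c_1e^(5t) + 2c_2te^(5t) - c_2e^(5t), y(t) = -3c_1e^(5t) - 3c_2te^(5t) + 2c_2e^(5t)

Coefficient matrix A = [[11, 4], [-9, -1]].
Characteristic polynomial det(A - λI) = λ^2 - 10λ + 25 = 0.
Single eigenvalue λ = 5 with algebraic multiplicity 2.
Eigenvector v = (2,-3); generalized eigenvector w with (A-λI)w=v is (-1,2).
General solution: e^(5t)[c_1·v + c_2·(t·v + w)].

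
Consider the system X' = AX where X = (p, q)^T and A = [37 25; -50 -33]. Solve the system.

p(t) = C_1e^(2t)sin(5t) - 2C_1e^(2t)cos(5t) - 2C_2e^(2t)sin(5t) - C_2e^(2t)cos(5t), q(t) = -C_1e^(2t)sin(5t) + 3C_1e^(2t)cos(5t) + 3C_2e^(2t)sin(5t) + C_2e^(2t)cos(5t)

Coefficient matrix A = [[37, 25], [-50, -33]].
Characteristic polynomial det(A - λI) = λ^2 - 4λ + 29 = 0.
Eigenvalues λ = 2 ± 5i (complex conjugate pair).
For λ=2+5i: an eigenvector is (-2,3) - i(1,-1) = (-2 - i, 3 + i).
A real fundamental pair from Re and Im of e^((2+5i)t)v: X_1 = e^(2t)(cos(5t)·(-2,3) + sin(5t)·(1,-1)), X_2 = e^(2t)(sin(5t)·(-2,3) - cos(5t)·(1,-1)).
General solution: C_1X_1 + C_2X_2.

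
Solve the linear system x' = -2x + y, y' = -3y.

Coefficient matrix A = [[-2, 1], [0, -3]].
Characteristic polynomial det(A - λI) = λ^2 + 5λ + 6 = 0.
Eigenvalues λ = -2, -3.
For λ=-2: (A-λI) row 1 is [0, 1], so an eigenvector is (1, 0).
For λ=-3: (A-λI) row 1 is [1, 1], so an eigenvector is (1, -1).
General solution: C_1e^(-2t)(1,0) + C_2e^(-3t)(1,-1).

x(t) = C_1e^(-2t) + C_2e^(-3t), y(t) = -C_2e^(-3t)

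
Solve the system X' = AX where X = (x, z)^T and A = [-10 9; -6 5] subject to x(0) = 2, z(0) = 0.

x(t) = -4e^(-t) + 6e^(-4t), z(t) = -4e^(-t) + 4e^(-4t)

Coefficient matrix A = [[-10, 9], [-6, 5]].
Characteristic polynomial det(A - λI) = λ^2 + 5λ + 4 = 0.
Eigenvalues λ = -4, -1.
For λ=-4: (A-λI) row 1 is [-6, 9], so an eigenvector is (3, 2).
For λ=-1: (A-λI) row 1 is [-9, 9], so an eigenvector is (-1, -1).
General solution: C_1e^(-4t)(3,2) + C_2e^(-t)(-1,-1).
Applying x(0)=2, z(0)=0 gives C_1=2, C_2=4.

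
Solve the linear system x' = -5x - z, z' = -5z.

Coefficient matrix A = [[-5, -1], [0, -5]].
Characteristic polynomial det(A - λI) = λ^2 + 10λ + 25 = 0.
Single eigenvalue λ = -5 with algebraic multiplicity 2.
Eigenvector v = (1,0); generalized eigenvector w with (A-λI)w=v is (1,-1).
General solution: e^(-5t)[K_1·v + K_2·(t·v + w)].

x(t) = K_1e^(-5t) + K_2te^(-5t) + K_2e^(-5t), z(t) = -K_2e^(-5t)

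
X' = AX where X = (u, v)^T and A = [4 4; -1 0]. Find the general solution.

Coefficient matrix A = [[4, 4], [-1, 0]].
Characteristic polynomial det(A - λI) = λ^2 - 4λ + 4 = 0.
Single eigenvalue λ = 2 with algebraic multiplicity 2.
Eigenvector v = (2,-1); generalized eigenvector w with (A-λI)w=v is (-3,2).
General solution: e^(2t)[C_1·v + C_2·(t·v + w)].

u(t) = 2C_1e^(2t) + 2C_2te^(2t) - 3C_2e^(2t), v(t) = -C_1e^(2t) - C_2te^(2t) + 2C_2e^(2t)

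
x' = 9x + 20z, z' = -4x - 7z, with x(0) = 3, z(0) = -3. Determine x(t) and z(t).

Coefficient matrix A = [[9, 20], [-4, -7]].
Characteristic polynomial det(A - λI) = λ^2 - 2λ + 17 = 0.
Eigenvalues λ = 1 ± 4i (complex conjugate pair).
For λ=1+4i: an eigenvector is (2,-1) - i(-1,0) = (2 + i, -1).
A real fundamental pair from Re and Im of e^((1+4i)t)v: X_1 = e^(t)(cos(4t)·(2,-1) + sin(4t)·(-1,0)), X_2 = e^(t)(sin(4t)·(2,-1) - cos(4t)·(-1,0)).
General solution: c_1X_1 + c_2X_2.
Applying x(0)=3, z(0)=-3 gives c_1=3, c_2=-3.

x(t) = -9e^(t)sin(4t) + 3e^(t)cos(4t), z(t) = 3e^(t)sin(4t) - 3e^(t)cos(4t)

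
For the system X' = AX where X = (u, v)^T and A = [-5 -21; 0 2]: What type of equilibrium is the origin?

A = [[-5,-21],[0,2]]; det(A-λI) = λ^2 + 3λ - 10.
λ = -5, 2: opposite signs.

saddle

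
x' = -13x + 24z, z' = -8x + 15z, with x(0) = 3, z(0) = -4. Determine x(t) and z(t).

x(t) = -33e^(3t) + 36e^(-t), z(t) = -22e^(3t) + 18e^(-t)

Coefficient matrix A = [[-13, 24], [-8, 15]].
Characteristic polynomial det(A - λI) = λ^2 - 2λ - 3 = 0.
Eigenvalues λ = -1, 3.
For λ=-1: (A-λI) row 1 is [-12, 24], so an eigenvector is (2, 1).
For λ=3: (A-λI) row 1 is [-16, 24], so an eigenvector is (-3, -2).
General solution: c_1e^(-t)(2,1) + c_2e^(3t)(-3,-2).
Applying x(0)=3, z(0)=-4 gives c_1=18, c_2=11.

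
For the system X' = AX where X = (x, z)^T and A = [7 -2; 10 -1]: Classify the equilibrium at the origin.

A = [[7,-2],[10,-1]]; det(A-λI) = λ^2 - 6λ + 13.
λ = 3 ± 2i: positive real part.

unstable spiral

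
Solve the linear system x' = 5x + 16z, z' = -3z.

Coefficient matrix A = [[5, 16], [0, -3]].
Characteristic polynomial det(A - λI) = λ^2 - 2λ - 15 = 0.
Eigenvalues λ = -3, 5.
For λ=-3: (A-λI) row 1 is [8, 16], so an eigenvector is (2, -1).
For λ=5: (A-λI) row 1 is [0, 16], so an eigenvector is (1, 0).
General solution: K_1e^(-3t)(2,-1) + K_2e^(5t)(1,0).

x(t) = 2K_1e^(-3t) + K_2e^(5t), z(t) = -K_1e^(-3t)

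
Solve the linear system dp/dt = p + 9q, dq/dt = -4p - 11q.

Coefficient matrix A = [[1, 9], [-4, -11]].
Characteristic polynomial det(A - λI) = λ^2 + 10λ + 25 = 0.
Single eigenvalue λ = -5 with algebraic multiplicity 2.
Eigenvector v = (3,-2); generalized eigenvector w with (A-λI)w=v is (2,-1).
General solution: e^(-5t)[C_1·v + C_2·(t·v + w)].

p(t) = 3C_1e^(-5t) + 3C_2te^(-5t) + 2C_2e^(-5t), q(t) = -2C_1e^(-5t) - 2C_2te^(-5t) - C_2e^(-5t)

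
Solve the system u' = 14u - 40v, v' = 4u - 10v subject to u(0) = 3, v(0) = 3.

u(t) = -21e^(2t)sin(4t) + 3e^(2t)cos(4t), v(t) = -6e^(2t)sin(4t) + 3e^(2t)cos(4t)

Coefficient matrix A = [[14, -40], [4, -10]].
Characteristic polynomial det(A - λI) = λ^2 - 4λ + 20 = 0.
Eigenvalues λ = 2 ± 4i (complex conjugate pair).
For λ=2+4i: an eigenvector is (3,1) - i(-1,0) = (3 + i, 1).
A real fundamental pair from Re and Im of e^((2+4i)t)v: X_1 = e^(2t)(cos(4t)·(3,1) + sin(4t)·(-1,0)), X_2 = e^(2t)(sin(4t)·(3,1) - cos(4t)·(-1,0)).
General solution: C_1X_1 + C_2X_2.
Applying u(0)=3, v(0)=3 gives C_1=3, C_2=-6.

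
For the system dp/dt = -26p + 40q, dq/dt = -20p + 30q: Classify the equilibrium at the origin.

A = [[-26,40],[-20,30]]; det(A-λI) = λ^2 - 4λ + 20.
λ = 2 ± 4i: positive real part.

unstable spiral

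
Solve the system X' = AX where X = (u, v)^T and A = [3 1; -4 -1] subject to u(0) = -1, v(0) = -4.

u(t) = -6te^(t) - e^(t), v(t) = 12te^(t) - 4e^(t)

Coefficient matrix A = [[3, 1], [-4, -1]].
Characteristic polynomial det(A - λI) = λ^2 - 2λ + 1 = 0.
Single eigenvalue λ = 1 with algebraic multiplicity 2.
Eigenvector v = (-1,2); generalized eigenvector w with (A-λI)w=v is (-1,1).
General solution: e^(t)[C_1·v + C_2·(t·v + w)].
Applying u(0)=-1, v(0)=-4 gives C_1=-5, C_2=6.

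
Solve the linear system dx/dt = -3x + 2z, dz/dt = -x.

Coefficient matrix A = [[-3, 2], [-1, 0]].
Characteristic polynomial det(A - λI) = λ^2 + 3λ + 2 = 0.
Eigenvalues λ = -1, -2.
For λ=-1: (A-λI) row 1 is [-2, 2], so an eigenvector is (1, 1).
For λ=-2: (A-λI) row 1 is [-1, 2], so an eigenvector is (-2, -1).
General solution: c_1e^(-t)(1,1) + c_2e^(-2t)(-2,-1).

x(t) = c_1e^(-t) - 2c_2e^(-2t), z(t) = c_1e^(-t) - c_2e^(-2t)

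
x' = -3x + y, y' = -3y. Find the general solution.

Coefficient matrix A = [[-3, 1], [0, -3]].
Characteristic polynomial det(A - λI) = λ^2 + 6λ + 9 = 0.
Single eigenvalue λ = -3 with algebraic multiplicity 2.
Eigenvector v = (-1,0); generalized eigenvector w with (A-λI)w=v is (3,-1).
General solution: e^(-3t)[C_1·v + C_2·(t·v + w)].

x(t) = -C_1e^(-3t) - C_2te^(-3t) + 3C_2e^(-3t), y(t) = -C_2e^(-3t)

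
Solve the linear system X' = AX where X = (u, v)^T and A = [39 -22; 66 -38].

Coefficient matrix A = [[39, -22], [66, -38]].
Characteristic polynomial det(A - λI) = λ^2 - λ - 30 = 0.
Eigenvalues λ = -5, 6.
For λ=-5: (A-λI) row 1 is [44, -22], so an eigenvector is (1, 2).
For λ=6: (A-λI) row 1 is [33, -22], so an eigenvector is (-2, -3).
General solution: K_1e^(-5t)(1,2) + K_2e^(6t)(-2,-3).

u(t) = K_1e^(-5t) - 2K_2e^(6t), v(t) = 2K_1e^(-5t) - 3K_2e^(6t)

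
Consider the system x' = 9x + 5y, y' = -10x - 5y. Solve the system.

x(t) = -2c_1e^(2t)sin(t) - c_1e^(2t)cos(t) - c_2e^(2t)sin(t) + 2c_2e^(2t)cos(t), y(t) = 3c_1e^(2t)sin(t) + c_1e^(2t)cos(t) + c_2e^(2t)sin(t) - 3c_2e^(2t)cos(t)

Coefficient matrix A = [[9, 5], [-10, -5]].
Characteristic polynomial det(A - λI) = λ^2 - 4λ + 5 = 0.
Eigenvalues λ = 2 ± i (complex conjugate pair).
For λ=2+i: an eigenvector is (-1,1) - i(-2,3) = (-1 + 2i, 1 - 3i).
A real fundamental pair from Re and Im of e^((2+i)t)v: X_1 = e^(2t)(cos(t)·(-1,1) + sin(t)·(-2,3)), X_2 = e^(2t)(sin(t)·(-1,1) - cos(t)·(-2,3)).
General solution: c_1X_1 + c_2X_2.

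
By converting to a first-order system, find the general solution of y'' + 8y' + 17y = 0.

Let x_1 = y, x_2 = y'. Then x_1' = x_2 and x_2' = -17x_1 - 8x_2.
A = [[0,1],[-17,-8]]; det(A-λI) = λ^2 + 8λ + 17.
Eigenvalues λ = -4 ± i.

y(t) = C_1e^(-4t)cos(t) + C_2e^(-4t)sin(t)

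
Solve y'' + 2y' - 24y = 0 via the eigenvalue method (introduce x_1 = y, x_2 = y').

Let x_1 = y, x_2 = y'. Then x_1' = x_2 and x_2' = 24x_1 - 2x_2.
A = [[0,1],[24,-2]]; det(A-λI) = λ^2 + 2λ - 24.
Eigenvalues λ = -6, 4 with eigenvectors (1,-6), (1,4).

y(t) = K_1e^(-6t) + K_2e^(4t)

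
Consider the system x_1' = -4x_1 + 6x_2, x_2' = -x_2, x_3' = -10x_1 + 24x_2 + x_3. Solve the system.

x_1(t) = 2c_2e^(-t) + c_3e^(-4t), x_2(t) = c_2e^(-t), x_3(t) = c_1e^(t) - 2c_2e^(-t) + 2c_3e^(-4t)

Coefficient matrix A = [[-4, 6, 0], [0, -1, 0], [-10, 24, 1]].
det(A - λI) = 0 gives eigenvalues λ = 1, -1, -4.
For λ=1: eigenvector (0,0,1).
For λ=-1: eigenvector (2,1,-2).
For λ=-4: eigenvector (1,0,2).
General solution: c_1e^(t)(0,0,1) + c_2e^(-t)(2,1,-2) + c_3e^(-4t)(1,0,2).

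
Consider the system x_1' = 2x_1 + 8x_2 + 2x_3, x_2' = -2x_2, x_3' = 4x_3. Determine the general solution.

Coefficient matrix A = [[2, 8, 2], [0, -2, 0], [0, 0, 4]].
det(A - λI) = 0 gives eigenvalues λ = -2, 2, 4.
For λ=-2: eigenvector (-2,1,0).
For λ=2: eigenvector (1,0,0).
For λ=4: eigenvector (1,0,1).
General solution: C_1e^(-2t)(-2,1,0) + C_2e^(2t)(1,0,0) + C_3e^(4t)(1,0,1).

x_1(t) = -2C_1e^(-2t) + C_2e^(2t) + C_3e^(4t), x_2(t) = C_1e^(-2t), x_3(t) = C_3e^(4t)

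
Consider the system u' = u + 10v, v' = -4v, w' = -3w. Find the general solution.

Coefficient matrix A = [[1, 10, 0], [0, -4, 0], [0, 0, -3]].
det(A - λI) = 0 gives eigenvalues λ = 1, -4, -3.
For λ=1: eigenvector (1,0,0).
For λ=-4: eigenvector (-2,1,0).
For λ=-3: eigenvector (0,0,1).
General solution: K_1e^(t)(1,0,0) + K_2e^(-4t)(-2,1,0) + K_3e^(-3t)(0,0,1).

u(t) = K_1e^(t) - 2K_2e^(-4t), v(t) = K_2e^(-4t), w(t) = K_3e^(-3t)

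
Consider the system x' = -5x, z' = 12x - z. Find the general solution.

Coefficient matrix A = [[-5, 0], [12, -1]].
Characteristic polynomial det(A - λI) = λ^2 + 6λ + 5 = 0.
Eigenvalues λ = -5, -1.
For λ=-5: (A-λI) row 2 is [12, 4], so an eigenvector is (1, -3).
For λ=-1: (A-λI) row 1 is [-4, 0], so an eigenvector is (0, 1).
General solution: c_1e^(-5t)(1,-3) + c_2e^(-t)(0,1).

x(t) = c_1e^(-5t), z(t) = -3c_1e^(-5t) + c_2e^(-t)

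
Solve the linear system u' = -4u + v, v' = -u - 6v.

Coefficient matrix A = [[-4, 1], [-1, -6]].
Characteristic polynomial det(A - λI) = λ^2 + 10λ + 25 = 0.
Single eigenvalue λ = -5 with algebraic multiplicity 2.
Eigenvector v = (-1,1); generalized eigenvector w with (A-λI)w=v is (-1,0).
General solution: e^(-5t)[C_1·v + C_2·(t·v + w)].

u(t) = -C_1e^(-5t) - C_2te^(-5t) - C_2e^(-5t), v(t) = C_1e^(-5t) + C_2te^(-5t)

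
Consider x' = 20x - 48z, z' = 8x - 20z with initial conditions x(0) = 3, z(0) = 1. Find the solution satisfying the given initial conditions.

Coefficient matrix A = [[20, -48], [8, -20]].
Characteristic polynomial det(A - λI) = λ^2 - 16 = 0.
Eigenvalues λ = 4, -4.
For λ=4: (A-λI) row 1 is [16, -48], so an eigenvector is (-3, -1).
For λ=-4: (A-λI) row 1 is [24, -48], so an eigenvector is (2, 1).
General solution: C_1e^(4t)(-3,-1) + C_2e^(-4t)(2,1).
Applying x(0)=3, z(0)=1 gives C_1=-1, C_2=0.

x(t) = 3e^(4t), z(t) = e^(4t)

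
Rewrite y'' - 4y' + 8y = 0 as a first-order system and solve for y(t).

Let x_1 = y, x_2 = y'. Then x_1' = x_2 and x_2' = -8x_1 + 4x_2.
A = [[0,1],[-8,4]]; det(A-λI) = λ^2 - 4λ + 8.
Eigenvalues λ = 2 ± 2i.

y(t) = K_1e^(2t)cos(2t) + K_2e^(2t)sin(2t)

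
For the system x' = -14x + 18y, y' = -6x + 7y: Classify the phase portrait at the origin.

A = [[-14,18],[-6,7]]; det(A-λI) = λ^2 + 7λ + 10.
λ = -2, -5: both negative.

stable node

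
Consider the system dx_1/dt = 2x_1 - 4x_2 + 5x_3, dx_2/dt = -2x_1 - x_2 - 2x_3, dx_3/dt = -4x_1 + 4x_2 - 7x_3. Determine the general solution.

Coefficient matrix A = [[2, -4, 5], [-2, -1, -2], [-4, 4, -7]].
det(A - λI) = 0 gives eigenvalues λ = -2, -1, -3.
For λ=-2: eigenvector (-3,2,4).
For λ=-1: eigenvector (-2,1,2).
For λ=-3: eigenvector (-1,0,1).
General solution: C_1e^(-2t)(-3,2,4) + C_2e^(-t)(-2,1,2) + C_3e^(-3t)(-1,0,1).

x_1(t) = -3C_1e^(-2t) - 2C_2e^(-t) - C_3e^(-3t), x_2(t) = 2C_1e^(-2t) + C_2e^(-t), x_3(t) = 4C_1e^(-2t) + 2C_2e^(-t) + C_3e^(-3t)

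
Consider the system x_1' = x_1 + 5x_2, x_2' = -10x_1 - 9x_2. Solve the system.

x_1(t) = -K_1e^(-4t)sin(5t) + K_2e^(-4t)cos(5t), x_2(t) = K_1e^(-4t)sin(5t) - K_1e^(-4t)cos(5t) - K_2e^(-4t)sin(5t) - K_2e^(-4t)cos(5t)

Coefficient matrix A = [[1, 5], [-10, -9]].
Characteristic polynomial det(A - λI) = λ^2 + 8λ + 41 = 0.
Eigenvalues λ = -4 ± 5i (complex conjugate pair).
For λ=-4+5i: an eigenvector is (0,-1) - i(-1,1) = (0 + i, -1 - i).
A real fundamental pair from Re and Im of e^((-4+5i)t)v: X_1 = e^(-4t)(cos(5t)·(0,-1) + sin(5t)·(-1,1)), X_2 = e^(-4t)(sin(5t)·(0,-1) - cos(5t)·(-1,1)).
General solution: K_1X_1 + K_2X_2.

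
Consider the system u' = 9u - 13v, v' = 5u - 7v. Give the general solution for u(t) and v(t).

u(t) = 3c_1e^(t)sin(t) + 2c_1e^(t)cos(t) + 2c_2e^(t)sin(t) - 3c_2e^(t)cos(t), v(t) = 2c_1e^(t)sin(t) + c_1e^(t)cos(t) + c_2e^(t)sin(t) - 2c_2e^(t)cos(t)

Coefficient matrix A = [[9, -13], [5, -7]].
Characteristic polynomial det(A - λI) = λ^2 - 2λ + 2 = 0.
Eigenvalues λ = 1 ± i (complex conjugate pair).
For λ=1+i: an eigenvector is (2,1) - i(3,2) = (2 - 3i, 1 - 2i).
A real fundamental pair from Re and Im of e^((1+i)t)v: X_1 = e^(t)(cos(t)·(2,1) + sin(t)·(3,2)), X_2 = e^(t)(sin(t)·(2,1) - cos(t)·(3,2)).
General solution: c_1X_1 + c_2X_2.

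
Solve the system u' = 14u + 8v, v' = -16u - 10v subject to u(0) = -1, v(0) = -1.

u(t) = -3e^(6t) + 2e^(-2t), v(t) = 3e^(6t) - 4e^(-2t)

Coefficient matrix A = [[14, 8], [-16, -10]].
Characteristic polynomial det(A - λI) = λ^2 - 4λ - 12 = 0.
Eigenvalues λ = 6, -2.
For λ=6: (A-λI) row 1 is [8, 8], so an eigenvector is (1, -1).
For λ=-2: (A-λI) row 1 is [16, 8], so an eigenvector is (1, -2).
General solution: c_1e^(6t)(1,-1) + c_2e^(-2t)(1,-2).
Applying u(0)=-1, v(0)=-1 gives c_1=-3, c_2=2.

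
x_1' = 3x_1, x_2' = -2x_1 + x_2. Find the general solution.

Coefficient matrix A = [[3, 0], [-2, 1]].
Characteristic polynomial det(A - λI) = λ^2 - 4λ + 3 = 0.
Eigenvalues λ = 3, 1.
For λ=3: (A-λI) row 2 is [-2, -2], so an eigenvector is (-1, 1).
For λ=1: (A-λI) row 1 is [2, 0], so an eigenvector is (0, 1).
General solution: K_1e^(3t)(-1,1) + K_2e^(t)(0,1).

x_1(t) = -K_1e^(3t), x_2(t) = K_1e^(3t) + K_2e^(t)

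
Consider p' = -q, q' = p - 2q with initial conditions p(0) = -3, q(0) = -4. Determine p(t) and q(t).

p(t) = te^(-t) - 3e^(-t), q(t) = te^(-t) - 4e^(-t)

Coefficient matrix A = [[0, -1], [1, -2]].
Characteristic polynomial det(A - λI) = λ^2 + 2λ + 1 = 0.
Single eigenvalue λ = -1 with algebraic multiplicity 2.
Eigenvector v = (1,1); generalized eigenvector w with (A-λI)w=v is (-1,-2).
General solution: e^(-t)[K_1·v + K_2·(t·v + w)].
Applying p(0)=-3, q(0)=-4 gives K_1=-2, K_2=1.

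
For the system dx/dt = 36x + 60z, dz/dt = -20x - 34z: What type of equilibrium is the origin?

A = [[36,60],[-20,-34]]; det(A-λI) = λ^2 - 2λ - 24.
λ = 6, -4: opposite signs.

saddle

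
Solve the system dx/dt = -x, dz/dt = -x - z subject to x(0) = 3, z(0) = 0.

Coefficient matrix A = [[-1, 0], [-1, -1]].
Characteristic polynomial det(A - λI) = λ^2 + 2λ + 1 = 0.
Single eigenvalue λ = -1 with algebraic multiplicity 2.
Eigenvector v = (0,1); generalized eigenvector w with (A-λI)w=v is (-1,2).
General solution: e^(-t)[c_1·v + c_2·(t·v + w)].
Applying x(0)=3, z(0)=0 gives c_1=6, c_2=-3.

x(t) = 3e^(-t), z(t) = -3te^(-t)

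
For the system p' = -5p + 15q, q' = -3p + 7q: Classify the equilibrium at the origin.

unstable spiral

A = [[-5,15],[-3,7]]; det(A-λI) = λ^2 - 2λ + 10.
λ = 1 ± 3i: positive real part.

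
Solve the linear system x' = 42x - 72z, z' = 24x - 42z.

Coefficient matrix A = [[42, -72], [24, -42]].
Characteristic polynomial det(A - λI) = λ^2 - 36 = 0.
Eigenvalues λ = -6, 6.
For λ=-6: (A-λI) row 1 is [48, -72], so an eigenvector is (-3, -2).
For λ=6: (A-λI) row 1 is [36, -72], so an eigenvector is (-2, -1).
General solution: C_1e^(-6t)(-3,-2) + C_2e^(6t)(-2,-1).

x(t) = -3C_1e^(-6t) - 2C_2e^(6t), z(t) = -2C_1e^(-6t) - C_2e^(6t)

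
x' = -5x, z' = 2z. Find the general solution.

x(t) = c_2e^(-5t), z(t) = -c_1e^(2t)

Coefficient matrix A = [[-5, 0], [0, 2]].
Characteristic polynomial det(A - λI) = λ^2 + 3λ - 10 = 0.
Eigenvalues λ = 2, -5.
For λ=2: (A-λI) row 1 is [-7, 0], so an eigenvector is (0, -1).
For λ=-5: (A-λI) row 2 is [0, 7], so an eigenvector is (1, 0).
General solution: c_1e^(2t)(0,-1) + c_2e^(-5t)(1,0).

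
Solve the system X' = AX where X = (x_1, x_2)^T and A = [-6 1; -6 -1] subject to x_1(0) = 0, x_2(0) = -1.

Coefficient matrix A = [[-6, 1], [-6, -1]].
Characteristic polynomial det(A - λI) = λ^2 + 7λ + 12 = 0.
Eigenvalues λ = -4, -3.
For λ=-4: (A-λI) row 1 is [-2, 1], so an eigenvector is (1, 2).
For λ=-3: (A-λI) row 1 is [-3, 1], so an eigenvector is (-1, -3).
General solution: c_1e^(-4t)(1,2) + c_2e^(-3t)(-1,-3).
Applying x_1(0)=0, x_2(0)=-1 gives c_1=1, c_2=1.

x_1(t) = -e^(-3t) + e^(-4t), x_2(t) = -3e^(-3t) + 2e^(-4t)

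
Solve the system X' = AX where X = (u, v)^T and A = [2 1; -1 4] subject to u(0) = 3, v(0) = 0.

Coefficient matrix A = [[2, 1], [-1, 4]].
Characteristic polynomial det(A - λI) = λ^2 - 6λ + 9 = 0.
Single eigenvalue λ = 3 with algebraic multiplicity 2.
Eigenvector v = (-1,-1); generalized eigenvector w with (A-λI)w=v is (-2,-3).
General solution: e^(3t)[c_1·v + c_2·(t·v + w)].
Applying u(0)=3, v(0)=0 gives c_1=-9, c_2=3.

u(t) = -3te^(3t) + 3e^(3t), v(t) = -3te^(3t)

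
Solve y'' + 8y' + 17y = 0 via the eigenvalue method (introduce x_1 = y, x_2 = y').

Let x_1 = y, x_2 = y'. Then x_1' = x_2 and x_2' = -17x_1 - 8x_2.
A = [[0,1],[-17,-8]]; det(A-λI) = λ^2 + 8λ + 17.
Eigenvalues λ = -4 ± i.

y(t) = C_1e^(-4t)cos(t) + C_2e^(-4t)sin(t)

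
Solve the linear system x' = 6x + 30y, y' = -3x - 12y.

x(t) = -3c_1e^(-3t)sin(3t) - c_1e^(-3t)cos(3t) - c_2e^(-3t)sin(3t) + 3c_2e^(-3t)cos(3t), y(t) = c_1e^(-3t)sin(3t) - c_2e^(-3t)cos(3t)

Coefficient matrix A = [[6, 30], [-3, -12]].
Characteristic polynomial det(A - λI) = λ^2 + 6λ + 18 = 0.
Eigenvalues λ = -3 ± 3i (complex conjugate pair).
For λ=-3+3i: an eigenvector is (-1,0) - i(-3,1) = (-1 + 3i, 0 - i).
A real fundamental pair from Re and Im of e^((-3+3i)t)v: X_1 = e^(-3t)(cos(3t)·(-1,0) + sin(3t)·(-3,1)), X_2 = e^(-3t)(sin(3t)·(-1,0) - cos(3t)·(-3,1)).
General solution: c_1X_1 + c_2X_2.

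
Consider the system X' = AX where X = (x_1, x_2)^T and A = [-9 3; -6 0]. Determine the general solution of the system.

x_1(t) = -C_1e^(-6t) + C_2e^(-3t), x_2(t) = -C_1e^(-6t) + 2C_2e^(-3t)

Coefficient matrix A = [[-9, 3], [-6, 0]].
Characteristic polynomial det(A - λI) = λ^2 + 9λ + 18 = 0.
Eigenvalues λ = -6, -3.
For λ=-6: (A-λI) row 1 is [-3, 3], so an eigenvector is (-1, -1).
For λ=-3: (A-λI) row 1 is [-6, 3], so an eigenvector is (1, 2).
General solution: C_1e^(-6t)(-1,-1) + C_2e^(-3t)(1,2).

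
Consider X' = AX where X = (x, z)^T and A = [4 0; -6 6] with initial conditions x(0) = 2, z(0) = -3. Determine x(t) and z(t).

Coefficient matrix A = [[4, 0], [-6, 6]].
Characteristic polynomial det(A - λI) = λ^2 - 10λ + 24 = 0.
Eigenvalues λ = 6, 4.
For λ=6: (A-λI) row 1 is [-2, 0], so an eigenvector is (0, 1).
For λ=4: (A-λI) row 2 is [-6, 2], so an eigenvector is (1, 3).
General solution: K_1e^(6t)(0,1) + K_2e^(4t)(1,3).
Applying x(0)=2, z(0)=-3 gives K_1=-9, K_2=2.

x(t) = 2e^(4t), z(t) = -9e^(6t) + 6e^(4t)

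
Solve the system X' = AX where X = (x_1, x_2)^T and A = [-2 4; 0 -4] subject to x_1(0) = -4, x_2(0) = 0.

x_1(t) = -4e^(-2t), x_2(t) = 0

Coefficient matrix A = [[-2, 4], [0, -4]].
Characteristic polynomial det(A - λI) = λ^2 + 6λ + 8 = 0.
Eigenvalues λ = -2, -4.
For λ=-2: (A-λI) row 1 is [0, 4], so an eigenvector is (1, 0).
For λ=-4: (A-λI) row 1 is [2, 4], so an eigenvector is (-2, 1).
General solution: C_1e^(-2t)(1,0) + C_2e^(-4t)(-2,1).
Applying x_1(0)=-4, x_2(0)=0 gives C_1=-4, C_2=0.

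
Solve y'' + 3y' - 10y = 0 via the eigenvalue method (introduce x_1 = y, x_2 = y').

Let x_1 = y, x_2 = y'. Then x_1' = x_2 and x_2' = 10x_1 - 3x_2.
A = [[0,1],[10,-3]]; det(A-λI) = λ^2 + 3λ - 10.
Eigenvalues λ = -5, 2 with eigenvectors (1,-5), (1,2).

y(t) = C_1e^(-5t) + C_2e^(2t)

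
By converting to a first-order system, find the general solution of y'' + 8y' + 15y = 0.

Let x_1 = y, x_2 = y'. Then x_1' = x_2 and x_2' = -15x_1 - 8x_2.
A = [[0,1],[-15,-8]]; det(A-λI) = λ^2 + 8λ + 15.
Eigenvalues λ = -5, -3 with eigenvectors (1,-5), (1,-3).

y(t) = c_1e^(-5t) + c_2e^(-3t)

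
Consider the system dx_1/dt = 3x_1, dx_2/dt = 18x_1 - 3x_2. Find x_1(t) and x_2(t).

x_1(t) = -K_1e^(3t), x_2(t) = -3K_1e^(3t) + K_2e^(-3t)

Coefficient matrix A = [[3, 0], [18, -3]].
Characteristic polynomial det(A - λI) = λ^2 - 9 = 0.
Eigenvalues λ = 3, -3.
For λ=3: (A-λI) row 2 is [18, -6], so an eigenvector is (-1, -3).
For λ=-3: (A-λI) row 1 is [6, 0], so an eigenvector is (0, 1).
General solution: K_1e^(3t)(-1,-3) + K_2e^(-3t)(0,1).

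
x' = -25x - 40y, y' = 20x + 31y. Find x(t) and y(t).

Coefficient matrix A = [[-25, -40], [20, 31]].
Characteristic polynomial det(A - λI) = λ^2 - 6λ + 25 = 0.
Eigenvalues λ = 3 ± 4i (complex conjugate pair).
For λ=3+4i: an eigenvector is (3,-2) - i(-1,1) = (3 + i, -2 - i).
A real fundamental pair from Re and Im of e^((3+4i)t)v: X_1 = e^(3t)(cos(4t)·(3,-2) + sin(4t)·(-1,1)), X_2 = e^(3t)(sin(4t)·(3,-2) - cos(4t)·(-1,1)).
General solution: c_1X_1 + c_2X_2.

x(t) = -c_1e^(3t)sin(4t) + 3c_1e^(3t)cos(4t) + 3c_2e^(3t)sin(4t) + c_2e^(3t)cos(4t), y(t) = c_1e^(3t)sin(4t) - 2c_1e^(3t)cos(4t) - 2c_2e^(3t)sin(4t) - c_2e^(3t)cos(4t)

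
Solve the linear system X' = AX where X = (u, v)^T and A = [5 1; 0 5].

Coefficient matrix A = [[5, 1], [0, 5]].
Characteristic polynomial det(A - λI) = λ^2 - 10λ + 25 = 0.
Single eigenvalue λ = 5 with algebraic multiplicity 2.
Eigenvector v = (-1,0); generalized eigenvector w with (A-λI)w=v is (-2,-1).
General solution: e^(5t)[C_1·v + C_2·(t·v + w)].

u(t) = -C_1e^(5t) - C_2te^(5t) - 2C_2e^(5t), v(t) = -C_2e^(5t)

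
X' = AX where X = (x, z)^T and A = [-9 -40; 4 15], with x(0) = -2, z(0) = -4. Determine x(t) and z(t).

x(t) = 46e^(3t)sin(4t) - 2e^(3t)cos(4t), z(t) = -14e^(3t)sin(4t) - 4e^(3t)cos(4t)

Coefficient matrix A = [[-9, -40], [4, 15]].
Characteristic polynomial det(A - λI) = λ^2 - 6λ + 25 = 0.
Eigenvalues λ = 3 ± 4i (complex conjugate pair).
For λ=3+4i: an eigenvector is (1,0) - i(-3,1) = (1 + 3i, 0 - i).
A real fundamental pair from Re and Im of e^((3+4i)t)v: X_1 = e^(3t)(cos(4t)·(1,0) + sin(4t)·(-3,1)), X_2 = e^(3t)(sin(4t)·(1,0) - cos(4t)·(-3,1)).
General solution: c_1X_1 + c_2X_2.
Applying x(0)=-2, z(0)=-4 gives c_1=-14, c_2=4.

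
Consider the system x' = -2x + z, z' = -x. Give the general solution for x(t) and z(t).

x(t) = -K_1e^(-t) - K_2te^(-t) + K_2e^(-t), z(t) = -K_1e^(-t) - K_2te^(-t)

Coefficient matrix A = [[-2, 1], [-1, 0]].
Characteristic polynomial det(A - λI) = λ^2 + 2λ + 1 = 0.
Single eigenvalue λ = -1 with algebraic multiplicity 2.
Eigenvector v = (-1,-1); generalized eigenvector w with (A-λI)w=v is (1,0).
General solution: e^(-t)[K_1·v + K_2·(t·v + w)].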